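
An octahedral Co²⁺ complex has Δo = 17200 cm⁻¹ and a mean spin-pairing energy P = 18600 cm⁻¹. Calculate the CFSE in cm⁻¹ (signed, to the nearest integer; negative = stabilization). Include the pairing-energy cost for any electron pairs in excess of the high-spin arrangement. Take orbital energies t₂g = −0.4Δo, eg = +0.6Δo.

Co²⁺: group 9, so d-count = 9 − 2 = 7.
Here Δo < P (17200 < 18600), so the high-spin state is favoured.
Configuration: t₂g⁵ eg².
Orbital CFSE = -0.8Δo = -0.8 × 17200 = -13760 cm⁻¹.
High-spin has no excess pairs, so no pairing correction applies.

-13760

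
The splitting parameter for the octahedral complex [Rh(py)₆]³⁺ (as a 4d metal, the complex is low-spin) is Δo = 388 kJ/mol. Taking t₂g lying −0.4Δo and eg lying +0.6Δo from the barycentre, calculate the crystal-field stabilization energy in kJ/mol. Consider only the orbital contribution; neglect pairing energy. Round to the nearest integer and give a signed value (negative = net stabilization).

py is neutral, so the +3 overall charge sits on Rh: oxidation state +3.
Rh³⁺: group 9, so d-count = 9 − 3 = 6.
Electron filling gives t₂g⁶ eg⁰.
CFSE(orbital) = 6×(-0.4Δo) + 0×(0.6Δo) = -2.4Δo; with Δo = 388 kJ/mol that is -931 kJ/mol.

-931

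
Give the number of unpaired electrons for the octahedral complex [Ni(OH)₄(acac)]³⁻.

2

Ligand charges: 4×(-1) from OH⁻ and 1×(-1) from acac⁻ sum to -5; with overall charge -3, Ni is +2.
Ni sits in group 10; removing 2 electrons leaves Ni²⁺ with 10 − 2 = 8 d electrons.
Configuration: t2g^6 e_g^2, giving 2 unpaired electrons.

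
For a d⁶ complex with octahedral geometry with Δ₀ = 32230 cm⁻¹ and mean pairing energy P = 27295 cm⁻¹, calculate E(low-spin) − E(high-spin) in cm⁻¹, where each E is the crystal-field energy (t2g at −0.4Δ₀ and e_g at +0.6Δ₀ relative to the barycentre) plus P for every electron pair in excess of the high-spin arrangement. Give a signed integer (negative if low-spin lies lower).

In the high-spin limit (t2g^4 e_g^2) the orbital term is -0.4Δ₀ = -12892 cm⁻¹, with no excess pairing.
Low-spin t2g^6 e_g^0 gives -2.4Δ₀ = -77352 cm⁻¹, but forming 2 extra pairs costs 2P = 54590 cm⁻¹, so E(LS) = -77352 + 54590 = -22762 cm⁻¹.
The difference is -22762 − (-12892) = -9870 cm⁻¹, so low-spin lies lower.

-9870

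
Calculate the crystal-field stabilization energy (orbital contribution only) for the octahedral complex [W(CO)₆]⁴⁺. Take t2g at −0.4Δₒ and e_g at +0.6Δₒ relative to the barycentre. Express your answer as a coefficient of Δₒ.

CO is neutral, so the +4 overall charge sits on W: oxidation state +4.
W is in group 6, so W⁴⁺ is d² (6 − 4 = 2).
For octahedral d² the high- and low-spin configurations coincide.
Configuration: t2g^2 e_g^0.
CFSE = 2(-0.4Δₒ) + 0(0.6Δₒ) = -0.8Δₒ + 0.0Δₒ = -0.8Δₒ.

-0.8 Δₒ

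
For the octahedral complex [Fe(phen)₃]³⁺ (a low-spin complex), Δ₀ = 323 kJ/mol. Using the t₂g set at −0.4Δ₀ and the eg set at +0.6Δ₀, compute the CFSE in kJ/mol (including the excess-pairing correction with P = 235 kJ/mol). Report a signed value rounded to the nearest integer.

phen is neutral, so the +3 overall charge sits on Fe: oxidation state +3.
Group 8 minus oxidation state +3 gives a d⁵ configuration for Fe³⁺.
The d⁵ electrons fill as t₂g⁵ eg⁰.
Orbital CFSE = 5(-0.4) + 0(0.6) = -2.0Δ₀ = -2.0 × 323 = -646 kJ/mol.
Relative to high-spin t₂g³ eg² (0 paired), the low-spin configuration has 2 additional pairs, contributing +2 × 235 = +470 kJ/mol.
Overall CFSE = -646 + 470 = -176 kJ/mol.

-176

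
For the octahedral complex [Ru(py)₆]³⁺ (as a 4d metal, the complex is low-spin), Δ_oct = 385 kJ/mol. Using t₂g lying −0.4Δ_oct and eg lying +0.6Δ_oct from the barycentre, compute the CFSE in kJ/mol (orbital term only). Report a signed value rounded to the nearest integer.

py is neutral, so the +3 overall charge sits on Ru: oxidation state +3.
Ru is in group 8, so Ru³⁺ is d⁵ (8 − 3 = 5).
Configuration: t₂g⁵ eg⁰.
CFSE(orbital) = 5×(-0.4Δ_oct) + 0×(0.6Δ_oct) = -2.0Δ_oct; with Δ_oct = 385 kJ/mol that is -770 kJ/mol.

-770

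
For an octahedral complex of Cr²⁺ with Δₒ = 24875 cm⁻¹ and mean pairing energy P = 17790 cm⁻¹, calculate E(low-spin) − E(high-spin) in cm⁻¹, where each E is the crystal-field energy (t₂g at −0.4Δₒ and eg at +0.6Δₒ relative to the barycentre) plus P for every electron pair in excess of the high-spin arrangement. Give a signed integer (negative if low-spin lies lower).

Group 6 minus oxidation state +2 gives a d⁴ configuration for Cr²⁺.
In the high-spin limit (t₂g³ eg¹) the orbital term is -0.6Δₒ = -14925 cm⁻¹, with no excess pairing.
Low-spin t₂g⁴ eg⁰ gives -1.6Δₒ = -39800 cm⁻¹, but forming 1 extra pair costs 1P = 17790 cm⁻¹, so E(LS) = -39800 + 17790 = -22010 cm⁻¹.
The difference is -22010 − (-14925) = -7085 cm⁻¹, so low-spin lies lower.

-7085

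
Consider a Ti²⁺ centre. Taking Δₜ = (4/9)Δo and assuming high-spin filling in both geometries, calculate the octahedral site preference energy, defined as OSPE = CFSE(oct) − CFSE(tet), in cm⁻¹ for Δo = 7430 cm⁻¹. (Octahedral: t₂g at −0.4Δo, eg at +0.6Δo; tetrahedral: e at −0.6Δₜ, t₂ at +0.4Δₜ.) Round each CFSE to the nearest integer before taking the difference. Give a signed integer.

Ti sits in group 4; removing 2 electrons leaves Ti²⁺ with 4 − 2 = 2 d electrons.
Octahedral (high-spin): t₂g² eg⁰, CFSE = 2(−0.4) + 0(+0.6) = -0.8Δo = -0.8 × 7430 = -5944 cm⁻¹.
Tetrahedral e² t₂⁰ gives -1.2Δₜ = -1.2 × (4/9) × 7430 = -3963 cm⁻¹.
Subtracting, OSPE = -5944 − (-3963) = -1981 cm⁻¹.

-1981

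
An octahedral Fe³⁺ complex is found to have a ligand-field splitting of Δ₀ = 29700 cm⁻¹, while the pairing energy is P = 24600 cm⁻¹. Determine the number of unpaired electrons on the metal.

1

Fe is in group 8, so Fe³⁺ is d⁵ (8 − 3 = 5).
With Δ₀ > P the complex is low-spin.
Filling d⁵ accordingly: t₂g⁵ eg⁰.
Unpaired electrons: 1.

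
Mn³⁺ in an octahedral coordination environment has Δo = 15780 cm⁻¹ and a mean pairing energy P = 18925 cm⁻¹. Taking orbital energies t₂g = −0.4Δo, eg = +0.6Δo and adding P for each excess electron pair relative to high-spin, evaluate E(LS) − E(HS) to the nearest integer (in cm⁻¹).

Group 7 minus oxidation state +3 gives a d⁴ configuration for Mn³⁺.
High-spin: t₂g³ eg¹, CFSE = -0.6Δo = -9468 cm⁻¹.
For low-spin the configuration is t₂g⁴ eg⁰: orbital energy -1.6 × 15780 = -25248 cm⁻¹, and 1 additional pair relative to high-spin adds 18925 cm⁻¹, giving -6323 cm⁻¹.
The difference is -6323 − (-9468) = 3145 cm⁻¹, so high-spin lies lower.

3145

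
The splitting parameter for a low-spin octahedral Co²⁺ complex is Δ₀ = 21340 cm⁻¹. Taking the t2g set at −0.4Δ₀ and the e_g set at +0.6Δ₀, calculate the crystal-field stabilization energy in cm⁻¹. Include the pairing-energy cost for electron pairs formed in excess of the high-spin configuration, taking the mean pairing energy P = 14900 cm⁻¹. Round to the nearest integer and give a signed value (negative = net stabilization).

Co is in group 9, so Co²⁺ is d⁷ (9 − 2 = 7).
The d⁷ electrons fill as t2g^6 e_g^1.
Orbital CFSE = 6(-0.4) + 1(0.6) = -1.8Δ₀ = -1.8 × 21340 = -38412 cm⁻¹.
Pairing penalty: 3 pairs vs 2 in the high-spin reference → 1 extra × P = 14900 cm⁻¹.
Overall CFSE = -38412 + 14900 = -23512 cm⁻¹.

-23512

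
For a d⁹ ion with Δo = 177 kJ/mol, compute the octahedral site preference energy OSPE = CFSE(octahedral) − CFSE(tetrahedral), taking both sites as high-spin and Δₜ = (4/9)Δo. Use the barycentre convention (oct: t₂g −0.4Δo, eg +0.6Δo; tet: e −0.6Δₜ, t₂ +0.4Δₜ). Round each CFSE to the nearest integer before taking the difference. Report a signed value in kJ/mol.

-75

Octahedral (high-spin): t₂g⁶ eg³, CFSE = 6(−0.4) + 3(+0.6) = -0.6Δo = -0.6 × 177 = -106 kJ/mol.
Tetrahedral: e⁴ t₂⁵, CFSE = 4(−0.6) + 5(+0.4) = -0.4Δₜ = -0.4 × (4/9) × 177 = -31 kJ/mol.
OSPE = CFSE(oct) − CFSE(tet) = -106 − (-31) = -75 kJ/mol.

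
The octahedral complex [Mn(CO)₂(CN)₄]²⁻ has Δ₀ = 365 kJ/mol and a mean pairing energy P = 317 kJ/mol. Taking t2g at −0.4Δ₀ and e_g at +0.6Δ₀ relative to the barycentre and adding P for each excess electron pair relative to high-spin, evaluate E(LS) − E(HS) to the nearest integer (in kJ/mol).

-96

Ligand charges: 2×(+0) from CO and 4×(-1) from CN⁻ sum to -4; with overall charge -2, Mn is +2.
Mn is in group 7, so Mn²⁺ is d⁵ (7 − 2 = 5).
High-spin d⁵ fills as t2g^3 e_g^2 with CFSE 3(−0.4) + 2(+0.6) = 0.0Δ₀ = 0 kJ/mol.
For low-spin the configuration is t2g^5 e_g^0: orbital energy -2.0 × 365 = -730 kJ/mol, and 2 additional pairs relative to high-spin add 634 kJ/mol, giving -96 kJ/mol.
E(LS) − E(HS) = -96 − (0) = -96 kJ/mol.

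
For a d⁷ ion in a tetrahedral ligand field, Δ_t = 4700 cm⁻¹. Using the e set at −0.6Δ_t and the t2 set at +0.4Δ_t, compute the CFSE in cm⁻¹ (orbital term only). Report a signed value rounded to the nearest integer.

-5640

Tetrahedral splitting is small, so the complex is high-spin.
The d⁷ electrons fill as e^4 t2^3.
The orbital stabilization is -1.2Δ_t = -1.2 × 4700 = -5640 cm⁻¹.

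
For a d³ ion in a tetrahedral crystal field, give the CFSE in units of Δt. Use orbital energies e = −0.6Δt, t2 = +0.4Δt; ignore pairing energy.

-0.8 Δt

Tetrahedral splitting is small, so the complex is high-spin.
Configuration: e^2 t2^1.
CFSE = 2(-0.6Δt) + 1(0.4Δt) = -1.2Δt + 0.4Δt = -0.8Δt.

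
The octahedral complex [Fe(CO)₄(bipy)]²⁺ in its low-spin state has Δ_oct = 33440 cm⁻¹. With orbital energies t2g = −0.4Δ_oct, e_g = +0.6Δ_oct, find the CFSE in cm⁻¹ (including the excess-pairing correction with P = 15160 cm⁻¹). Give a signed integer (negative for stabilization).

Ligand charges: 4×(+0) from CO and 1×(+0) from bipy sum to +0; with overall charge +2, Fe is +2.
Fe²⁺: group 8, so d-count = 8 − 2 = 6.
Electron filling gives t2g^6 e_g^0.
CFSE(orbital) = 6×(-0.4Δ_oct) + 0×(0.6Δ_oct) = -2.4Δ_oct; with Δ_oct = 33440 cm⁻¹ that is -80256 cm⁻¹.
High-spin d⁶ would be t2g^4 e_g^2 with 1 pair; low-spin has 3, so 2 excess pairs cost +2P = +30320 cm⁻¹.
Net CFSE = -80256 + 30320 = -49936 cm⁻¹.

-49936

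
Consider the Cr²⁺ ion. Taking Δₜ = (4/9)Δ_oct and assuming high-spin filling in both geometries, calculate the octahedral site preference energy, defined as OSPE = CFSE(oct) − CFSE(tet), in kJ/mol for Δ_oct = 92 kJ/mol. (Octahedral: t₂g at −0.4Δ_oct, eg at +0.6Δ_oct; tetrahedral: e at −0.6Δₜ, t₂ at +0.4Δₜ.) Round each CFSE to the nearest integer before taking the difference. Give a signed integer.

-39

Cr sits in group 6; removing 2 electrons leaves Cr²⁺ with 6 − 2 = 4 d electrons.
In an octahedral site d⁴ (HS) is t2g^3 e_g^1, giving CFSE(oct) = -0.6Δ_oct = -55 kJ/mol.
In a tetrahedral site the filling is e^2 t2^2: CFSE(tet) = -0.4Δₜ = -0.4 × (4/9)(92) = -16 kJ/mol.
Subtracting, OSPE = -55 − (-16) = -39 kJ/mol.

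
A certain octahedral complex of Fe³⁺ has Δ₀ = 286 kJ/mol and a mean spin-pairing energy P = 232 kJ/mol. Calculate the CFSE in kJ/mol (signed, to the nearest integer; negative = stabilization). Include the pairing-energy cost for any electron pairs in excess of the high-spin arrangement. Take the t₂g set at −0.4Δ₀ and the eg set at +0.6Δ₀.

Fe is in group 8, so Fe³⁺ is d⁵ (8 − 3 = 5).
Δ₀ > P, so pairing is preferred: the ground state is low-spin.
That gives t₂g⁵ eg⁰.
Orbital CFSE = -2.0Δ₀ = -2.0 × 286 = -572 kJ/mol.
Excess pairs vs high-spin: 2 − 0 = 2; pairing cost = +464 kJ/mol.
Net CFSE = -572 + 464 = -108 kJ/mol.

-108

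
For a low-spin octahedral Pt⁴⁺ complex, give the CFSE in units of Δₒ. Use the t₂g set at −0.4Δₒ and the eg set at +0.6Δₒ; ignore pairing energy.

Group 10 minus oxidation state +4 gives a d⁶ configuration for Pt⁴⁺.
Configuration: t₂g⁶ eg⁰.
CFSE = 6(-0.4Δₒ) + 0(0.6Δₒ) = -2.4Δₒ + 0.0Δₒ = -2.4Δₒ.

-2.4 Δₒ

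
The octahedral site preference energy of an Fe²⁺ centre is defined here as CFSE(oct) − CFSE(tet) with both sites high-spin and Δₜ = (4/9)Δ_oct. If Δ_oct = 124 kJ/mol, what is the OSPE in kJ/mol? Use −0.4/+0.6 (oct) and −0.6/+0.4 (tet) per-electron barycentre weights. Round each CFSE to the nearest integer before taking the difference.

Fe sits in group 8; removing 2 electrons leaves Fe²⁺ with 8 − 2 = 6 d electrons.
Octahedral high-spin t₂g⁴ eg²: CFSE = -0.4 × 124 = -50 kJ/mol.
In a tetrahedral site the filling is e³ t₂³: CFSE(tet) = -0.6Δₜ = -0.6 × (4/9)(124) = -33 kJ/mol.
OSPE = CFSE(oct) − CFSE(tet) = -50 − (-33) = -17 kJ/mol.

-17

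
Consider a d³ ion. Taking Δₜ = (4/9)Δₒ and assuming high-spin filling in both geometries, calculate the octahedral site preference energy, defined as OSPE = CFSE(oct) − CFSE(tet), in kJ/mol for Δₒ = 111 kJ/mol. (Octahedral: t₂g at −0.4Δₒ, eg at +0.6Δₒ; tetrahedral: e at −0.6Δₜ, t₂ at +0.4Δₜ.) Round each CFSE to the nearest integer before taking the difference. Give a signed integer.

-94

In an octahedral site d³ (HS) is t₂g³ eg⁰, giving CFSE(oct) = -1.2Δₒ = -133 kJ/mol.
Tetrahedral: e² t₂¹, CFSE = 2(−0.6) + 1(+0.4) = -0.8Δₜ = -0.8 × (4/9) × 111 = -39 kJ/mol.
OSPE = CFSE(oct) − CFSE(tet) = -133 − (-39) = -94 kJ/mol.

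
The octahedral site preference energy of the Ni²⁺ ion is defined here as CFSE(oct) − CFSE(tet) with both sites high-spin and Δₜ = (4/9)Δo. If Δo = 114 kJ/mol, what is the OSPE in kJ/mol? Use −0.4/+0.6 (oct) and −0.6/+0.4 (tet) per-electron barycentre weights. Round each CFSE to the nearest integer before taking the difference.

Ni is in group 10, so Ni²⁺ is d⁸ (10 − 2 = 8).
Octahedral high-spin t2g^6 e_g^2: CFSE = -1.2 × 114 = -137 kJ/mol.
Tetrahedral: e^4 t2^4, CFSE = 4(−0.6) + 4(+0.4) = -0.8Δₜ = -0.8 × (4/9) × 114 = -41 kJ/mol.
Subtracting, OSPE = -137 − (-41) = -96 kJ/mol.

-96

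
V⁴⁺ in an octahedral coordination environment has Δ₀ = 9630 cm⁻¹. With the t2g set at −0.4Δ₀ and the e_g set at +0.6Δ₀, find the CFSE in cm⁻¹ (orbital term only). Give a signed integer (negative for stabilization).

-3852

Group 5 minus oxidation state +4 gives a d¹ configuration for V⁴⁺.
For octahedral d¹ the high- and low-spin configurations coincide.
The d¹ electrons fill as t2g^1 e_g^0.
The orbital stabilization is -0.4Δ₀ = -0.4 × 9630 = -3852 cm⁻¹.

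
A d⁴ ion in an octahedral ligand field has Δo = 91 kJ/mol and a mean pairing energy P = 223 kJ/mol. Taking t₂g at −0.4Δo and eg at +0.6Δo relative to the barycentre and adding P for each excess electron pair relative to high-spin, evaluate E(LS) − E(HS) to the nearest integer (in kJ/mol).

132

In the high-spin limit (t₂g³ eg¹) the orbital term is -0.6Δo = -55 kJ/mol, with no excess pairing.
Low-spin: t₂g⁴ eg⁰, orbital CFSE = -1.6Δo = -146 kJ/mol; plus 1 excess pair × P = +223 kJ/mol; total 77 kJ/mol.
Thus E(LS) − E(HS) = 132 kJ/mol.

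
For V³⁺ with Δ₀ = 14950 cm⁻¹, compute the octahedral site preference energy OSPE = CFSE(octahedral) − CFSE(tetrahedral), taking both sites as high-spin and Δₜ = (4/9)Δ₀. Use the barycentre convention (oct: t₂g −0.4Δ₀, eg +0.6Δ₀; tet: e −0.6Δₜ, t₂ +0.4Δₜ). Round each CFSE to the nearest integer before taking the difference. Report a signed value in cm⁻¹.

-3987

V is in group 5, so V³⁺ is d² (5 − 3 = 2).
In an octahedral site d² (HS) is t2g^2 e_g^0, giving CFSE(oct) = -0.8Δ₀ = -11960 cm⁻¹.
In a tetrahedral site the filling is e^2 t2^0: CFSE(tet) = -1.2Δₜ = -1.2 × (4/9)(14950) = -7973 cm⁻¹.
OSPE = -11960 − (-7973) = -3987 cm⁻¹.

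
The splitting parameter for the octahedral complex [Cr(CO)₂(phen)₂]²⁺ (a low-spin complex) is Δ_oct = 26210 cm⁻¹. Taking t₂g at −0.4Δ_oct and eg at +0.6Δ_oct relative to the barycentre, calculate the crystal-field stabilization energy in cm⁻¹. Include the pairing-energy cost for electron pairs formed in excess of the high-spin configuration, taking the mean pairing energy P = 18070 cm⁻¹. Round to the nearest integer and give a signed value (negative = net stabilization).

-23866

Ligand charges: 2×(+0) from CO and 2×(+0) from phen sum to +0; with overall charge +2, Cr is +2.
Group 6 minus oxidation state +2 gives a d⁴ configuration for Cr²⁺.
The d⁴ electrons fill as t₂g⁴ eg⁰.
Orbital CFSE = 4(-0.4) + 0(0.6) = -1.6Δ_oct = -1.6 × 26210 = -41936 cm⁻¹.
Relative to high-spin t₂g³ eg¹ (0 paired), the low-spin configuration has 1 additional pair, contributing +1 × 18070 = +18070 cm⁻¹.
Combining: -41936 + 18070 = -23866 cm⁻¹.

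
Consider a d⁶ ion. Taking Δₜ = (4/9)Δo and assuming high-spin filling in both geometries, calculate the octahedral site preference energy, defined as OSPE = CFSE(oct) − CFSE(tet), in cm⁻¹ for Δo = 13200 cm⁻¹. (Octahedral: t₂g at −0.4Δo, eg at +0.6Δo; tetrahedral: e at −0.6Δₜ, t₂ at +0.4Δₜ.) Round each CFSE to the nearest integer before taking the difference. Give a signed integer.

-1760

Octahedral high-spin t₂g⁴ eg²: CFSE = -0.4 × 13200 = -5280 cm⁻¹.
In a tetrahedral site the filling is e³ t₂³: CFSE(tet) = -0.6Δₜ = -0.6 × (4/9)(13200) = -3520 cm⁻¹.
Subtracting, OSPE = -5280 − (-3520) = -1760 cm⁻¹.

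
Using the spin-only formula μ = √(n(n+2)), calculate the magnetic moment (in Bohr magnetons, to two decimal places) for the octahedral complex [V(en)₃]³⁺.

2.83 Bohr magnetons

en is neutral, so the +3 overall charge sits on V: oxidation state +3.
Group 5 minus oxidation state +3 gives a d² configuration for V³⁺.
Configuration: t2g^2 e_g^0 → 2 unpaired electrons.
μ(spin-only) = √[2(2+2)] = √8 ≈ 2.83 Bohr magnetons.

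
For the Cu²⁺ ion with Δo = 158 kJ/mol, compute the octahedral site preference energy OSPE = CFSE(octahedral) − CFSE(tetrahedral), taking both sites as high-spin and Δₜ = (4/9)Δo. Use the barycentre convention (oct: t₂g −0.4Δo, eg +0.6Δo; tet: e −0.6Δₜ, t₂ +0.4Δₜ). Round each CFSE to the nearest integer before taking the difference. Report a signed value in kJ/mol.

Cu sits in group 11; removing 2 electrons leaves Cu²⁺ with 11 − 2 = 9 d electrons.
In an octahedral site d⁹ (HS) is t₂g⁶ eg³, giving CFSE(oct) = -0.6Δo = -95 kJ/mol.
Tetrahedral e⁴ t₂⁵ gives -0.4Δₜ = -0.4 × (4/9) × 158 = -28 kJ/mol.
OSPE = -95 − (-28) = -67 kJ/mol.

-67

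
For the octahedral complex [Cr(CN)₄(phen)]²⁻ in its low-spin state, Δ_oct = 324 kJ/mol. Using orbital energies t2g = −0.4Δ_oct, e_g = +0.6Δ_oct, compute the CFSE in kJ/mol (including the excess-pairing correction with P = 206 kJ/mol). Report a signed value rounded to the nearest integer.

-312

Ligand charges: 4×(-1) from CN⁻ and 1×(+0) from phen sum to -4; with overall charge -2, Cr is +2.
Cr is in group 6, so Cr²⁺ is d⁴ (6 − 2 = 4).
Configuration: t2g^4 e_g^0.
Orbital CFSE = 4(-0.4) + 0(0.6) = -1.6Δ_oct = -1.6 × 324 = -518 kJ/mol.
Relative to high-spin t2g^3 e_g^1 (0 paired), the low-spin configuration has 1 additional pair, contributing +1 × 206 = +206 kJ/mol.
Overall CFSE = -518 + 206 = -312 kJ/mol.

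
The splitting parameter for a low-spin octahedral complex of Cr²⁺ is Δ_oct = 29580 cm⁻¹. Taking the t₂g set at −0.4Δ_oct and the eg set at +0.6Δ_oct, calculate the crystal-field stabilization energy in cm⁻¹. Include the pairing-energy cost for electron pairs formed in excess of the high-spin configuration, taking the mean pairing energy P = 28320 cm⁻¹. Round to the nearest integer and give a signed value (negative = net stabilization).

-19008

Group 6 minus oxidation state +2 gives a d⁴ configuration for Cr²⁺.
Configuration: t₂g⁴ eg⁰.
CFSE(orbital) = 4×(-0.4Δ_oct) + 0×(0.6Δ_oct) = -1.6Δ_oct; with Δ_oct = 29580 cm⁻¹ that is -47328 cm⁻¹.
Pairing penalty: 1 pair vs 0 in the high-spin reference → 1 extra × P = 28320 cm⁻¹.
Net CFSE = -47328 + 28320 = -19008 cm⁻¹.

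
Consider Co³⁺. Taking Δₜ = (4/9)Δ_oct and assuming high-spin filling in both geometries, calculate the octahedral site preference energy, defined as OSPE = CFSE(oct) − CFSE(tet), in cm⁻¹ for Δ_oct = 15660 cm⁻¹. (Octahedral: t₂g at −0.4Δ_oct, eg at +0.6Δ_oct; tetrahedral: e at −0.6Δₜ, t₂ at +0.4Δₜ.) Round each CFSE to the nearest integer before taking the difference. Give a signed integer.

Co sits in group 9; removing 3 electrons leaves Co³⁺ with 9 − 3 = 6 d electrons.
In an octahedral site d⁶ (HS) is t₂g⁴ eg², giving CFSE(oct) = -0.4Δ_oct = -6264 cm⁻¹.
Tetrahedral e³ t₂³ gives -0.6Δₜ = -0.6 × (4/9) × 15660 = -4176 cm⁻¹.
OSPE = CFSE(oct) − CFSE(tet) = -6264 − (-4176) = -2088 cm⁻¹.

-2088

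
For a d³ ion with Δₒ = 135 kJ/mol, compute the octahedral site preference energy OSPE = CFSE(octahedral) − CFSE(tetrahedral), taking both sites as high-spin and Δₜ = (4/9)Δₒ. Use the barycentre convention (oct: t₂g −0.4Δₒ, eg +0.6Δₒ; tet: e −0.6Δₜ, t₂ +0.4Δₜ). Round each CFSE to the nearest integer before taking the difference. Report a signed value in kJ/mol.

-114

Octahedral (high-spin): t₂g³ eg⁰, CFSE = 3(−0.4) + 0(+0.6) = -1.2Δₒ = -1.2 × 135 = -162 kJ/mol.
Tetrahedral e² t₂¹ gives -0.8Δₜ = -0.8 × (4/9) × 135 = -48 kJ/mol.
OSPE = -162 − (-48) = -114 kJ/mol.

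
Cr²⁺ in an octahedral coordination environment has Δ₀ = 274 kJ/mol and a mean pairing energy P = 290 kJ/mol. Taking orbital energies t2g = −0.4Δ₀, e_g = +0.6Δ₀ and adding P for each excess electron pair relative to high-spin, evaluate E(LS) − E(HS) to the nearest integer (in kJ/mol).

16

Cr²⁺: group 6, so d-count = 6 − 2 = 4.
In the high-spin limit (t2g^3 e_g^1) the orbital term is -0.6Δ₀ = -164 kJ/mol, with no excess pairing.
For low-spin the configuration is t2g^4 e_g^0: orbital energy -1.6 × 274 = -438 kJ/mol, and 1 additional pair relative to high-spin adds 290 kJ/mol, giving -148 kJ/mol.
Thus E(LS) − E(HS) = 16 kJ/mol.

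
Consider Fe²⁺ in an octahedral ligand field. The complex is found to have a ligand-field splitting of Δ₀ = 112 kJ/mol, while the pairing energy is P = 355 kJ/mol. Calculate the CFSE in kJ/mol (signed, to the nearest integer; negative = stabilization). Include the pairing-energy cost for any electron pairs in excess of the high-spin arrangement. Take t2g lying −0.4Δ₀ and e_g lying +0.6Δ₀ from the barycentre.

Fe is in group 8, so Fe²⁺ is d⁶ (8 − 2 = 6).
Here Δ₀ < P (112 < 355), so the high-spin state is favoured.
Configuration: t2g^4 e_g^2.
Orbital CFSE = -0.4Δ₀ = -0.4 × 112 = -45 kJ/mol.
High-spin has no excess pairs, so no pairing correction applies.

-45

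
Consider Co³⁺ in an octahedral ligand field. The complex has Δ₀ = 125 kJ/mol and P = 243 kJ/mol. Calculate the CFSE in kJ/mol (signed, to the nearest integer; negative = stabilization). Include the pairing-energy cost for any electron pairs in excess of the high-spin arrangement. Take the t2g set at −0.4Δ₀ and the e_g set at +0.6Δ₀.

-50

Co is in group 9, so Co³⁺ is d⁶ (9 − 3 = 6).
With Δ₀ < P the complex is high-spin.
Configuration: t2g^4 e_g^2.
Orbital CFSE = -0.4Δ₀ = -0.4 × 125 = -50 kJ/mol.
High-spin has no excess pairs, so no pairing correction applies.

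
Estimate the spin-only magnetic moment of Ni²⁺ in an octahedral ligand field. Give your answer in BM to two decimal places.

2.83 BM

Ni²⁺: group 10, so d-count = 10 − 2 = 8.
Configuration: t2g^6 e_g^2 → 2 unpaired electrons.
μ(spin-only) = √[2(2+2)] = √8 ≈ 2.83 BM.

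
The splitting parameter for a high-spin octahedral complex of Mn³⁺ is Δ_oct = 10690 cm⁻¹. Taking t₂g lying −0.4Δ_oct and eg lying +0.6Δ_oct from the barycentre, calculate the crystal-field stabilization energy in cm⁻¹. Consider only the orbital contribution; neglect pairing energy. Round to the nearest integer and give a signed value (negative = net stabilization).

Mn sits in group 7; removing 3 electrons leaves Mn³⁺ with 7 − 3 = 4 d electrons.
Configuration: t₂g³ eg¹.
The orbital stabilization is -0.6Δ_oct = -0.6 × 10690 = -6414 cm⁻¹.

-6414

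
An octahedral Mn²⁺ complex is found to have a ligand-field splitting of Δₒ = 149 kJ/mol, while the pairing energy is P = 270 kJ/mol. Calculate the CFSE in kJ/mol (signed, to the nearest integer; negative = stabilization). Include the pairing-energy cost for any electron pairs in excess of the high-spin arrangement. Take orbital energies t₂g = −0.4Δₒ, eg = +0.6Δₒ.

0

Group 7 minus oxidation state +2 gives a d⁵ configuration for Mn²⁺.
Δₒ < P, so pairing is avoided: the ground state is high-spin.
That gives t₂g³ eg².
Orbital CFSE = 0.0Δₒ = 0.0 × 149 = 0 kJ/mol.
High-spin has no excess pairs, so no pairing correction applies.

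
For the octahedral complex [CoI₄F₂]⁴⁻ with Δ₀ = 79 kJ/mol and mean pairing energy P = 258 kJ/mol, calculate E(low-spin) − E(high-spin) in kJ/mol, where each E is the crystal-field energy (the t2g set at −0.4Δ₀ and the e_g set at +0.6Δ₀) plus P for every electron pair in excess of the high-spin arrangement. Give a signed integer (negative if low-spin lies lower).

179

Ligand charges: 4×(-1) from I⁻ and 2×(-1) from F⁻ sum to -6; with overall charge -4, Co is +2.
Co²⁺: group 9, so d-count = 9 − 2 = 7.
High-spin d⁷ fills as t2g^5 e_g^2 with CFSE 5(−0.4) + 2(+0.6) = -0.8Δ₀ = -63 kJ/mol.
Low-spin t2g^6 e_g^1 gives -1.8Δ₀ = -142 kJ/mol, but forming 1 extra pair costs 1P = 258 kJ/mol, so E(LS) = -142 + 258 = 116 kJ/mol.
E(LS) − E(HS) = 116 − (-63) = 179 kJ/mol.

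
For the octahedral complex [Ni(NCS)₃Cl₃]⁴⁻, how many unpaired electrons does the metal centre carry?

2

Ligand charges: 3×(-1) from NCS⁻ and 3×(-1) from Cl⁻ sum to -6; with overall charge -4, Ni is +2.
Group 10 minus oxidation state +2 gives a d⁸ configuration for Ni²⁺.
Configuration: t2g^6 e_g^2, giving 2 unpaired electrons.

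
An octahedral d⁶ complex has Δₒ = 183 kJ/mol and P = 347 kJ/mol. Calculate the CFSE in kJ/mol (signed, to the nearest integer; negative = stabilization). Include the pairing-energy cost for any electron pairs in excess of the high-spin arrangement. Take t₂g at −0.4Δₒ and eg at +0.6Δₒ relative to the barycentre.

Here Δₒ < P (183 < 347), so the high-spin state is favoured.
Configuration: t₂g⁴ eg².
Orbital CFSE = -0.4Δₒ = -0.4 × 183 = -73 kJ/mol.
High-spin has no excess pairs, so no pairing correction applies.

-73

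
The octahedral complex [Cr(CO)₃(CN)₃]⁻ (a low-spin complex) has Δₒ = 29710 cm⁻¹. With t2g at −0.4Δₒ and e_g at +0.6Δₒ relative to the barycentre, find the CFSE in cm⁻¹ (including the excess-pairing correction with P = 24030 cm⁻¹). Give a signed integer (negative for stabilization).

-23506

Ligand charges: 3×(+0) from CO and 3×(-1) from CN⁻ sum to -3; with overall charge -1, Cr is +2.
Cr²⁺: group 6, so d-count = 6 − 2 = 4.
Configuration: t2g^4 e_g^0.
The orbital stabilization is -1.6Δₒ = -1.6 × 29710 = -47536 cm⁻¹.
Pairing penalty: 1 pair vs 0 in the high-spin reference → 1 extra × P = 24030 cm⁻¹.
Overall CFSE = -47536 + 24030 = -23506 cm⁻¹.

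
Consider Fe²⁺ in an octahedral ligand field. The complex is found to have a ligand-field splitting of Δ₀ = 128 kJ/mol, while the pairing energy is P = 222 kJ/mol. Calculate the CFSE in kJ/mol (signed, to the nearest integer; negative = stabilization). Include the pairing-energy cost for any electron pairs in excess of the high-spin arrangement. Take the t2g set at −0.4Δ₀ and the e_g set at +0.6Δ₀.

Group 8 minus oxidation state +2 gives a d⁶ configuration for Fe²⁺.
Here Δ₀ < P (128 < 222), so the high-spin state is favoured.
Configuration: t2g^4 e_g^2.
Orbital CFSE = -0.4Δ₀ = -0.4 × 128 = -51 kJ/mol.
High-spin has no excess pairs, so no pairing correction applies.

-51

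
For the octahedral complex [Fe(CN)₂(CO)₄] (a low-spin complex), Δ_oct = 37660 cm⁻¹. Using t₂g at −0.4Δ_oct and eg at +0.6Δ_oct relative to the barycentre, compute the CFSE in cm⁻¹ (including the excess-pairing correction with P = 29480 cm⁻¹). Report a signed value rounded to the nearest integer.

-31424

Ligand charges: 2×(-1) from CN⁻ and 4×(+0) from CO sum to -2; with overall charge +0, Fe is +2.
Fe sits in group 8; removing 2 electrons leaves Fe²⁺ with 8 − 2 = 6 d electrons.
The d⁶ electrons fill as t₂g⁶ eg⁰.
Orbital CFSE = 6(-0.4) + 0(0.6) = -2.4Δ_oct = -2.4 × 37660 = -90384 cm⁻¹.
Relative to high-spin t₂g⁴ eg² (1 paired), the low-spin configuration has 2 additional pairs, contributing +2 × 29480 = +58960 cm⁻¹.
Combining: -90384 + 58960 = -31424 cm⁻¹.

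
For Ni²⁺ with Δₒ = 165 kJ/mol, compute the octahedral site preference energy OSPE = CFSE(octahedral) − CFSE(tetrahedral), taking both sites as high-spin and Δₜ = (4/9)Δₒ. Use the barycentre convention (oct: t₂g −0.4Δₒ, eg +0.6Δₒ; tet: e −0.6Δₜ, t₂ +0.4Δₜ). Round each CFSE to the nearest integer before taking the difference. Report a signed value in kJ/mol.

-139

Group 10 minus oxidation state +2 gives a d⁸ configuration for Ni²⁺.
Octahedral (high-spin): t2g^6 e_g^2, CFSE = 6(−0.4) + 2(+0.6) = -1.2Δₒ = -1.2 × 165 = -198 kJ/mol.
In a tetrahedral site the filling is e^4 t2^4: CFSE(tet) = -0.8Δₜ = -0.8 × (4/9)(165) = -59 kJ/mol.
OSPE = CFSE(oct) − CFSE(tet) = -198 − (-59) = -139 kJ/mol.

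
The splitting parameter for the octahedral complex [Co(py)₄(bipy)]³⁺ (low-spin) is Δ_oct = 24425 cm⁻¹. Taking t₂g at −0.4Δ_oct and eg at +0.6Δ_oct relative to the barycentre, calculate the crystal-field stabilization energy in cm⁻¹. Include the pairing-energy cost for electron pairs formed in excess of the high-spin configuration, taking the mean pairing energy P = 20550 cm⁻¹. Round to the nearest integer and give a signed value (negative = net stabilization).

-17520

Ligand charges: 4×(+0) from py and 1×(+0) from bipy sum to +0; with overall charge +3, Co is +3.
Co³⁺: group 9, so d-count = 9 − 3 = 6.
Configuration: t₂g⁶ eg⁰.
The orbital stabilization is -2.4Δ_oct = -2.4 × 24425 = -58620 cm⁻¹.
Pairing penalty: 3 pairs vs 1 in the high-spin reference → 2 extra × P = 41100 cm⁻¹.
Combining: -58620 + 41100 = -17520 cm⁻¹.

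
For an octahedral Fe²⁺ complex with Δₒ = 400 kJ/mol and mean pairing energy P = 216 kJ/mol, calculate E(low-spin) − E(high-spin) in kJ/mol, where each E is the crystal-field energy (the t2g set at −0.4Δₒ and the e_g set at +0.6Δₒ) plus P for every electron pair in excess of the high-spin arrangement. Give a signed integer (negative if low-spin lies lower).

Group 8 minus oxidation state +2 gives a d⁶ configuration for Fe²⁺.
High-spin: t2g^4 e_g^2, CFSE = -0.4Δₒ = -160 kJ/mol.
Low-spin: t2g^6 e_g^0, orbital CFSE = -2.4Δₒ = -960 kJ/mol; plus 2 excess pairs × P = +432 kJ/mol; total -528 kJ/mol.
E(LS) − E(HS) = -528 − (-160) = -368 kJ/mol.

-368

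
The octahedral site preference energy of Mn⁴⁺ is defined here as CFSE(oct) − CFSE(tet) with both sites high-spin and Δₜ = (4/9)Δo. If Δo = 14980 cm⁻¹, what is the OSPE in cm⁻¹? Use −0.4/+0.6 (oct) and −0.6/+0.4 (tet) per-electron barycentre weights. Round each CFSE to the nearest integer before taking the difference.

-12650

Mn is in group 7, so Mn⁴⁺ is d³ (7 − 4 = 3).
In an octahedral site d³ (HS) is t₂g³ eg⁰, giving CFSE(oct) = -1.2Δo = -17976 cm⁻¹.
Tetrahedral e² t₂¹ gives -0.8Δₜ = -0.8 × (4/9) × 14980 = -5326 cm⁻¹.
OSPE = CFSE(oct) − CFSE(tet) = -17976 − (-5326) = -12650 cm⁻¹.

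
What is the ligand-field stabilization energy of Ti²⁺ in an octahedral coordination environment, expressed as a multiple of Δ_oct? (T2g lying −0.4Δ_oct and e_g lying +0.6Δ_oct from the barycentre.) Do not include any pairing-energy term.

-0.8 Δ_oct

Group 4 minus oxidation state +2 gives a d² configuration for Ti²⁺.
Configuration: t2g^2 e_g^0.
CFSE = 2(-0.4Δ_oct) + 0(0.6Δ_oct) = -0.8Δ_oct + 0.0Δ_oct = -0.8Δ_oct.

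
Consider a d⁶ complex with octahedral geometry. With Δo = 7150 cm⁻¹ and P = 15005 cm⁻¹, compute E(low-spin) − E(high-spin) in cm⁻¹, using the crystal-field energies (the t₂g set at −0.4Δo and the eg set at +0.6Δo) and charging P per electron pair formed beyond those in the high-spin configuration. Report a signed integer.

High-spin d⁶ fills as t₂g⁴ eg² with CFSE 4(−0.4) + 2(+0.6) = -0.4Δo = -2860 cm⁻¹.
For low-spin the configuration is t₂g⁶ eg⁰: orbital energy -2.4 × 7150 = -17160 cm⁻¹, and 2 additional pairs relative to high-spin add 30010 cm⁻¹, giving 12850 cm⁻¹.
E(LS) − E(HS) = 12850 − (-2860) = 15710 cm⁻¹.

15710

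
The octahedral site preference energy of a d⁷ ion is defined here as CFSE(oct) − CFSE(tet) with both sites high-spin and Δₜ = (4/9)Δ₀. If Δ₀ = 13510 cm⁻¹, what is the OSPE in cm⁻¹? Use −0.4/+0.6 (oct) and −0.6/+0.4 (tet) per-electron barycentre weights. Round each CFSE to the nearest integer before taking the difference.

-3603

Octahedral high-spin t₂g⁵ eg²: CFSE = -0.8 × 13510 = -10808 cm⁻¹.
In a tetrahedral site the filling is e⁴ t₂³: CFSE(tet) = -1.2Δₜ = -1.2 × (4/9)(13510) = -7205 cm⁻¹.
OSPE = CFSE(oct) − CFSE(tet) = -10808 − (-7205) = -3603 cm⁻¹.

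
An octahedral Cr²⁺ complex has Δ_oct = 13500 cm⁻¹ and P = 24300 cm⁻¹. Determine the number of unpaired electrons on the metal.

4

Cr is in group 6, so Cr²⁺ is d⁴ (6 − 2 = 4).
Here Δ_oct < P (13500 < 24300), so the high-spin state is favoured.
That gives t₂g³ eg¹.
Unpaired electrons: 4.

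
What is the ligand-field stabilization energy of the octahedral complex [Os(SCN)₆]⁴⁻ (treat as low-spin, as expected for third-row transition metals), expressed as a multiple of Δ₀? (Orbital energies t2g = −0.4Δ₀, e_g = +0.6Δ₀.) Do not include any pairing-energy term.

Each SCN⁻ contributes -1; 6 × (-1) = -6. With overall charge -4, Os is in the +2 oxidation state.
Os sits in group 8; removing 2 electrons leaves Os²⁺ with 8 − 2 = 6 d electrons.
Configuration: t2g^6 e_g^0.
CFSE = 6(-0.4Δ₀) + 0(0.6Δ₀) = -2.4Δ₀ + 0.0Δ₀ = -2.4Δ₀.

-2.4 Δ₀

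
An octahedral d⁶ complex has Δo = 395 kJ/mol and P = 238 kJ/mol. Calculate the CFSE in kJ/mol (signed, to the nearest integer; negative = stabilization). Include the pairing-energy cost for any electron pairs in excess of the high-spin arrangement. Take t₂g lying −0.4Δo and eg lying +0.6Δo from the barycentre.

Here Δo > P (395 > 238), so the low-spin state is favoured.
Filling d⁶ accordingly: t₂g⁶ eg⁰.
Orbital CFSE = -2.4Δo = -2.4 × 395 = -948 kJ/mol.
Excess pairs vs high-spin: 3 − 1 = 2; pairing cost = +476 kJ/mol.
Net CFSE = -948 + 476 = -472 kJ/mol.

-472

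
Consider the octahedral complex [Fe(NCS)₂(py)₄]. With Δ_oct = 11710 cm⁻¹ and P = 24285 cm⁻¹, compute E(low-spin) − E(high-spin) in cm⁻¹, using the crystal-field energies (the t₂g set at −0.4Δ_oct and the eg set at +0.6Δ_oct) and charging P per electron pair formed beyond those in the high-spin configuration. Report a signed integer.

25150

Ligand charges: 2×(-1) from NCS⁻ and 4×(+0) from py sum to -2; with overall charge +0, Fe is +2.
Fe is in group 8, so Fe²⁺ is d⁶ (8 − 2 = 6).
In the high-spin limit (t₂g⁴ eg²) the orbital term is -0.4Δ_oct = -4684 cm⁻¹, with no excess pairing.
Low-spin t₂g⁶ eg⁰ gives -2.4Δ_oct = -28104 cm⁻¹, but forming 2 extra pairs costs 2P = 48570 cm⁻¹, so E(LS) = -28104 + 48570 = 20466 cm⁻¹.
The difference is 20466 − (-4684) = 25150 cm⁻¹, so high-spin lies lower.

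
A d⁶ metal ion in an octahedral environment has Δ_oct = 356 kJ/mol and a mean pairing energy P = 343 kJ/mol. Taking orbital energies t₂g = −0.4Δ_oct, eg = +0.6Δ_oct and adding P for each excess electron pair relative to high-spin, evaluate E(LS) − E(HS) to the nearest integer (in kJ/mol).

High-spin: t₂g⁴ eg², CFSE = -0.4Δ_oct = -142 kJ/mol.
Low-spin t₂g⁶ eg⁰ gives -2.4Δ_oct = -854 kJ/mol, but forming 2 extra pairs costs 2P = 686 kJ/mol, so E(LS) = -854 + 686 = -168 kJ/mol.
E(LS) − E(HS) = -168 − (-142) = -26 kJ/mol.

-26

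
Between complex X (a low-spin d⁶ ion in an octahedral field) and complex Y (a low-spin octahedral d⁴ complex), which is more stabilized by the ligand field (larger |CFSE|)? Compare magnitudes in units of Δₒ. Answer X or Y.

X: t2g^6 e_g^0, CFSE = -2.4Δₒ.
Y: t2g^4 e_g^0, CFSE = -1.6Δₒ.
So X has the larger |CFSE|.

X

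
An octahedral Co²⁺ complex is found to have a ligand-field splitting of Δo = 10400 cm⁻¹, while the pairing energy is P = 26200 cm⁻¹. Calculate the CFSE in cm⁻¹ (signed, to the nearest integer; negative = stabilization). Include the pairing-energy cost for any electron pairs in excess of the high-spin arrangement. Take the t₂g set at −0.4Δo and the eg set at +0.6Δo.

Co sits in group 9; removing 2 electrons leaves Co²⁺ with 9 − 2 = 7 d electrons.
Since Δo = 10400 cm⁻¹ < P = 26200 cm⁻¹, the complex adopts the high-spin configuration.
That gives t₂g⁵ eg².
Orbital CFSE = -0.8Δo = -0.8 × 10400 = -8320 cm⁻¹.
High-spin has no excess pairs, so no pairing correction applies.

-8320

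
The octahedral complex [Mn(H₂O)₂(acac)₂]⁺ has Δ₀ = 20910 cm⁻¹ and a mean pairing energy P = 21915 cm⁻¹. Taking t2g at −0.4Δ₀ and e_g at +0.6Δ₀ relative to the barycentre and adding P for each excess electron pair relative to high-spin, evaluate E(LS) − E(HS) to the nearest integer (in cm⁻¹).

Ligand charges: 2×(+0) from H₂O and 2×(-1) from acac⁻ sum to -2; with overall charge +1, Mn is +3.
Group 7 minus oxidation state +3 gives a d⁴ configuration for Mn³⁺.
High-spin d⁴ fills as t2g^3 e_g^1 with CFSE 3(−0.4) + 1(+0.6) = -0.6Δ₀ = -12546 cm⁻¹.
For low-spin the configuration is t2g^4 e_g^0: orbital energy -1.6 × 20910 = -33456 cm⁻¹, and 1 additional pair relative to high-spin adds 21915 cm⁻¹, giving -11541 cm⁻¹.
Thus E(LS) − E(HS) = 1005 cm⁻¹.

1005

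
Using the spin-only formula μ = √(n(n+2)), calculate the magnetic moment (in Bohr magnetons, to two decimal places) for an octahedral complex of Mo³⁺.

3.87 Bohr magnetons

Mo³⁺: group 6, so d-count = 6 − 3 = 3.
Configuration: t2g^3 e_g^0 → 3 unpaired electrons.
μ(spin-only) = √[3(3+2)] = √15 ≈ 3.87 Bohr magnetons.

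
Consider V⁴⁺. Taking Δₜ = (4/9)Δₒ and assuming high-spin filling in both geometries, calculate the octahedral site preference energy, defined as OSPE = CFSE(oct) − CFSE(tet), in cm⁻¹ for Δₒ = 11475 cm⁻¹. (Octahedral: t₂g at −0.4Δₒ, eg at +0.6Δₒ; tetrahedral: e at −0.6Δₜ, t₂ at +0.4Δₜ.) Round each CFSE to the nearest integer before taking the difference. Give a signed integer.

V⁴⁺: group 5, so d-count = 5 − 4 = 1.
Octahedral high-spin t2g^1 e_g^0: CFSE = -0.4 × 11475 = -4590 cm⁻¹.
In a tetrahedral site the filling is e^1 t2^0: CFSE(tet) = -0.6Δₜ = -0.6 × (4/9)(11475) = -3060 cm⁻¹.
OSPE = CFSE(oct) − CFSE(tet) = -4590 − (-3060) = -1530 cm⁻¹.

-1530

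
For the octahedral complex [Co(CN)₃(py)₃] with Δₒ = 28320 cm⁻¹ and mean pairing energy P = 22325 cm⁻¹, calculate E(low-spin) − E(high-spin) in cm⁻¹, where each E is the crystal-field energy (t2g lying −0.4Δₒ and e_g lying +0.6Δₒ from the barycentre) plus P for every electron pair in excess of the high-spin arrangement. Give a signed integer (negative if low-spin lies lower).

Ligand charges: 3×(-1) from CN⁻ and 3×(+0) from py sum to -3; with overall charge +0, Co is +3.
Co is in group 9, so Co³⁺ is d⁶ (9 − 3 = 6).
High-spin d⁶ fills as t2g^4 e_g^2 with CFSE 4(−0.4) + 2(+0.6) = -0.4Δₒ = -11328 cm⁻¹.
For low-spin the configuration is t2g^6 e_g^0: orbital energy -2.4 × 28320 = -67968 cm⁻¹, and 2 additional pairs relative to high-spin add 44650 cm⁻¹, giving -23318 cm⁻¹.
Thus E(LS) − E(HS) = -11990 cm⁻¹.

-11990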